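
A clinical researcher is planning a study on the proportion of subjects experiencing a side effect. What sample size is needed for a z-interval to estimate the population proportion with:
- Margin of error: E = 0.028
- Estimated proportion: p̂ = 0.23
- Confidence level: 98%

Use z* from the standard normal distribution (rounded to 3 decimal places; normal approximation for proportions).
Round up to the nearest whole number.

Using z* for proportion z-interval (normal approximation).

For 98% confidence, z* = 2.326 (from standard normal table)

Sample size formula for proportion z-interval: n = z*²p̂(1-p̂)/E²

n = 2.326² × 0.23 × 0.77 / 0.028²
  = 5.410276 × 0.1771 / 0.000784
  = 1222.1427

Round up to the nearest whole number: n = 1223

1223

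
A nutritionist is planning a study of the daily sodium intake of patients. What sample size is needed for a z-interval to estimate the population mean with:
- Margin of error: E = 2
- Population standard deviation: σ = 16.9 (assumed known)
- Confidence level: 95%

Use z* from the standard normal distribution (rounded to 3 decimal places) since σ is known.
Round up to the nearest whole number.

Using z* since population σ is known (z-interval formula).

For 95% confidence, z* = 1.96 (from standard normal table)

Sample size formula for z-interval: n = (z*σ/E)²

n = (1.96 × 16.9 / 2)²
  = (16.562000)²
  = 274.2998

Round up to the nearest whole number: n = 275

275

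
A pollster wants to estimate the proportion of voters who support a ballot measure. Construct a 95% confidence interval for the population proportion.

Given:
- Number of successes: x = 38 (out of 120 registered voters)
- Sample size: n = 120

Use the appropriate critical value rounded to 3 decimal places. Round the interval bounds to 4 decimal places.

Sample proportion: p̂ = 38/120 = 0.316667

Check conditions for normal approximation:
  np̂ = 38 ≥ 10 ✓
  n(1-p̂) = 82 ≥ 10 ✓

The sample is large enough, so use a z-interval (normal approximation) for the proportion.

For 95% confidence, z* = 1.96 (from standard normal table)

Standard error: SE = √(p̂(1-p̂)/n) = √(0.316667×0.683333/120) = 0.04246458

Margin of error: E = z* × SE = 1.96 × 0.04246458 = 0.083231

Z-interval: p̂ ± E = 0.316667 ± 0.083231 = (0.233436, 0.399897)

Rounded to 4 decimal places:

(0.2334, 0.3999)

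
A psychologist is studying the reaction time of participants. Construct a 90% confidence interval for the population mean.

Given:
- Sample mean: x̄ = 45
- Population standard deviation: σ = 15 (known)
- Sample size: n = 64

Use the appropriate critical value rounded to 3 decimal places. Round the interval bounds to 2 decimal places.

The population standard deviation σ is known, so use a z-interval (standard normal critical value).

For 90% confidence, z* = 1.645 (from standard normal table)

Standard error: SE = σ/√n = 15/√64 = 1.875000

Margin of error: E = z* × SE = 1.645 × 1.875000 = 3.0844

Z-interval: x̄ ± E = 45 ± 3.0844 = (41.9156, 48.0844)

Rounded to 2 decimal places:

(41.92, 48.08)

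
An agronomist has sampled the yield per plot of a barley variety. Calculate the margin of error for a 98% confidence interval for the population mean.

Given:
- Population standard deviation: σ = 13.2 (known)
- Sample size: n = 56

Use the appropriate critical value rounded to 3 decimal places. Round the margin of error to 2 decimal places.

The population standard deviation σ is known, so use the z-interval margin of error formula.

For 98% confidence, z* = 2.326 (from standard normal table)

Margin of error formula for z-interval: E = z* × σ/√n

E = 2.326 × 13.2/√56
  = 2.326 × 1.763924
  = 4.1029

Rounded to 2 decimal places:

4.10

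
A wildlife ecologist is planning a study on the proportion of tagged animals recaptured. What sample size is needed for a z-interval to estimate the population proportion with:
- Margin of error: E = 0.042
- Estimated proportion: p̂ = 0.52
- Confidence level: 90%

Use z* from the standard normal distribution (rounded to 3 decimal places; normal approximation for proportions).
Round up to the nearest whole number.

Using z* for proportion z-interval (normal approximation).

For 90% confidence, z* = 1.645 (from standard normal table)

Sample size formula for proportion z-interval: n = z*²p̂(1-p̂)/E²

n = 1.645² × 0.52 × 0.48 / 0.042²
  = 2.706025 × 0.2496 / 0.001764
  = 382.8933

Round up to the nearest whole number: n = 383

383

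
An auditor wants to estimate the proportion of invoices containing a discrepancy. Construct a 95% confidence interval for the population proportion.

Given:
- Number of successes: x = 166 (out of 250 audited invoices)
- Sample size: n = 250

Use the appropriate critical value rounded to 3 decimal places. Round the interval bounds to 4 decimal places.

Sample proportion: p̂ = 166/250 = 0.664000

Check conditions for normal approximation:
  np̂ = 166 ≥ 10 ✓
  n(1-p̂) = 84 ≥ 10 ✓

The sample is large enough, so use a z-interval (normal approximation) for the proportion.

For 95% confidence, z* = 1.96 (from standard normal table)

Standard error: SE = √(p̂(1-p̂)/n) = √(0.664000×0.336000/250) = 0.02987333

Margin of error: E = z* × SE = 1.96 × 0.02987333 = 0.058552

Z-interval: p̂ ± E = 0.664000 ± 0.058552 = (0.605448, 0.722552)

Rounded to 4 decimal places:

(0.6054, 0.7226)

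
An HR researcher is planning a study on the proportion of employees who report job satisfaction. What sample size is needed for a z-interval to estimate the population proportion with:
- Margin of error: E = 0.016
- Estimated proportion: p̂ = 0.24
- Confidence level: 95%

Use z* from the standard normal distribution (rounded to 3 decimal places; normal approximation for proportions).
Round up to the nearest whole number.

Using z* for proportion z-interval (normal approximation).

For 95% confidence, z* = 1.96 (from standard normal table)

Sample size formula for proportion z-interval: n = z*²p̂(1-p̂)/E²

n = 1.96² × 0.24 × 0.76 / 0.016²
  = 3.8416 × 0.1824 / 0.000256
  = 2737.1400

Round up to the nearest whole number: n = 2738

2738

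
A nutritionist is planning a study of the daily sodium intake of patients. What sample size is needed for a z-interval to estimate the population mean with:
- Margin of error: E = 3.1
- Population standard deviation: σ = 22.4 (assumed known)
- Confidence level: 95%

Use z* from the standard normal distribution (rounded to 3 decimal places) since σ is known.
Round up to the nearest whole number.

Using z* since population σ is known (z-interval formula).

For 95% confidence, z* = 1.96 (from standard normal table)

Sample size formula for z-interval: n = (z*σ/E)²

n = (1.96 × 22.4 / 3.1)²
  = (14.162581)²
  = 200.5787

Round up to the nearest whole number: n = 201

201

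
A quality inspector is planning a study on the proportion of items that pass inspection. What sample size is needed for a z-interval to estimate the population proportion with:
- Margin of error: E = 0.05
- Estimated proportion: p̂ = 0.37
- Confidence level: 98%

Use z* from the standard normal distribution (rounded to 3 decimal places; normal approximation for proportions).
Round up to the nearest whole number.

Using z* for proportion z-interval (normal approximation).

For 98% confidence, z* = 2.326 (from standard normal table)

Sample size formula for proportion z-interval: n = z*²p̂(1-p̂)/E²

n = 2.326² × 0.37 × 0.63 / 0.05²
  = 5.410276 × 0.2331 / 0.0025
  = 504.4541

Round up to the nearest whole number: n = 505

505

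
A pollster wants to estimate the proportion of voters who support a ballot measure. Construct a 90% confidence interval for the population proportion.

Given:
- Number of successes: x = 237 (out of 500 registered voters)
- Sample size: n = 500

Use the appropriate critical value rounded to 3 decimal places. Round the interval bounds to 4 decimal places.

Sample proportion: p̂ = 237/500 = 0.474000

Check conditions for normal approximation:
  np̂ = 237 ≥ 10 ✓
  n(1-p̂) = 263 ≥ 10 ✓

The sample is large enough, so use a z-interval (normal approximation) for the proportion.

For 90% confidence, z* = 1.645 (from standard normal table)

Standard error: SE = √(p̂(1-p̂)/n) = √(0.474000×0.526000/500) = 0.02233043

Margin of error: E = z* × SE = 1.645 × 0.02233043 = 0.036734

Z-interval: p̂ ± E = 0.474000 ± 0.036734 = (0.437266, 0.510734)

Rounded to 4 decimal places:

(0.4373, 0.5107)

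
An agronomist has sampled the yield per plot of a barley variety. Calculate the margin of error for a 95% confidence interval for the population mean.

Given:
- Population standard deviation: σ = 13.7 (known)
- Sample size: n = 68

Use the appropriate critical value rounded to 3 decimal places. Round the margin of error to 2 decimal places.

The population standard deviation σ is known, so use the z-interval margin of error formula.

For 95% confidence, z* = 1.96 (from standard normal table)

Margin of error formula for z-interval: E = z* × σ/√n

E = 1.96 × 13.7/√68
  = 1.96 × 1.661369
  = 3.2563

Rounded to 2 decimal places:

3.26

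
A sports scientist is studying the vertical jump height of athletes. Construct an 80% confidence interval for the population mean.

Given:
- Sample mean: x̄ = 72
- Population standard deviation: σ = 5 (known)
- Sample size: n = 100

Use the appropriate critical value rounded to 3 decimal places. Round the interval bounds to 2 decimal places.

The population standard deviation σ is known, so use a z-interval (standard normal critical value).

For 80% confidence, z* = 1.282 (from standard normal table)

Standard error: SE = σ/√n = 5/√100 = 0.500000

Margin of error: E = z* × SE = 1.282 × 0.500000 = 0.6410

Z-interval: x̄ ± E = 72 ± 0.6410 = (71.3590, 72.6410)

Rounded to 2 decimal places:

(71.36, 72.64)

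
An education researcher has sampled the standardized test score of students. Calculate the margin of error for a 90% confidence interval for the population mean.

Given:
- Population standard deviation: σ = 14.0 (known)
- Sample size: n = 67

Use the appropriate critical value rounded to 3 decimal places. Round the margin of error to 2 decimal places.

The population standard deviation σ is known, so use the z-interval margin of error formula.

For 90% confidence, z* = 1.645 (from standard normal table)

Margin of error formula for z-interval: E = z* × σ/√n

E = 1.645 × 14.0/√67
  = 1.645 × 1.710372
  = 2.8136

Rounded to 2 decimal places:

2.81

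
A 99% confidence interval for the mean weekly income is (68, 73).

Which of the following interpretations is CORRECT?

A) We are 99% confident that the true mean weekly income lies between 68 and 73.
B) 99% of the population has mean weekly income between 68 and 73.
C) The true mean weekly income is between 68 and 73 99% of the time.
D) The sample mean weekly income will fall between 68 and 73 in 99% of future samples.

A confidence interval represents our confidence in the procedure, not a probability statement about the parameter.

Key concept: If we repeated this sampling process many times and computed a 99% CI each time, about 99% of those intervals would contain the true population parameter.

For this specific interval (68, 73):
- Midpoint (point estimate): 70.5
- Margin of error: 2.5

The correct interpretation is the one stating confidence that the true parameter lies in the interval — option A.

A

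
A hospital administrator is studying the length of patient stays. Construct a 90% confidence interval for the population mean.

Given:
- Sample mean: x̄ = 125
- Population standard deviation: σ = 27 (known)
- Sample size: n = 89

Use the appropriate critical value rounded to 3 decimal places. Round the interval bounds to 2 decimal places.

The population standard deviation σ is known, so use a z-interval (standard normal critical value).

For 90% confidence, z* = 1.645 (from standard normal table)

Standard error: SE = σ/√n = 27/√89 = 2.861994

Margin of error: E = z* × SE = 1.645 × 2.861994 = 4.7080

Z-interval: x̄ ± E = 125 ± 4.7080 = (120.2920, 129.7080)

Rounded to 2 decimal places:

(120.29, 129.71)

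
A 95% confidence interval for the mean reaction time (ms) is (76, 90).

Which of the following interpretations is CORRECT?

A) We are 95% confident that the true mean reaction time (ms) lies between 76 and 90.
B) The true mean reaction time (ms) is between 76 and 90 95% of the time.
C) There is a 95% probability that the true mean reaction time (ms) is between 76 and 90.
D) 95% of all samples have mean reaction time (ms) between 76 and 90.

A confidence interval represents our confidence in the procedure, not a probability statement about the parameter.

Key concept: If we repeated this sampling process many times and computed a 95% CI each time, about 95% of those intervals would contain the true population parameter.

For this specific interval (76, 90):
- Midpoint (point estimate): 83
- Margin of error: 7

The correct interpretation is the one stating confidence that the true parameter lies in the interval — option A.

A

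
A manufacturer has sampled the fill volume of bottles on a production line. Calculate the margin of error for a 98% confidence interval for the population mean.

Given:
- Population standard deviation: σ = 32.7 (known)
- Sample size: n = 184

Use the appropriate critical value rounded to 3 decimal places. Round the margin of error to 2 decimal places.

The population standard deviation σ is known, so use the z-interval margin of error formula.

For 98% confidence, z* = 2.326 (from standard normal table)

Margin of error formula for z-interval: E = z* × σ/√n

E = 2.326 × 32.7/√184
  = 2.326 × 2.410676
  = 5.6072

Rounded to 2 decimal places:

5.61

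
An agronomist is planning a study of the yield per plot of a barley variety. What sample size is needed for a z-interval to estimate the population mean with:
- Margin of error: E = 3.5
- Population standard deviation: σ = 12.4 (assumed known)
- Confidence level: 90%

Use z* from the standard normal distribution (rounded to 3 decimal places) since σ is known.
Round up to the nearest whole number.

Using z* since population σ is known (z-interval formula).

For 90% confidence, z* = 1.645 (from standard normal table)

Sample size formula for z-interval: n = (z*σ/E)²

n = (1.645 × 12.4 / 3.5)²
  = (5.828000)²
  = 33.9656

Round up to the nearest whole number: n = 34

34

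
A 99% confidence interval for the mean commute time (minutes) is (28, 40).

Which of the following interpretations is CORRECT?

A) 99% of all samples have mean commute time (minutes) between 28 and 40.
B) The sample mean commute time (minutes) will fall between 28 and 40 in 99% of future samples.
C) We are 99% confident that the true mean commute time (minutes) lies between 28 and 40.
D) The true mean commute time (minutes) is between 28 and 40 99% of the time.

A confidence interval represents our confidence in the procedure, not a probability statement about the parameter.

Key concept: If we repeated this sampling process many times and computed a 99% CI each time, about 99% of those intervals would contain the true population parameter.

For this specific interval (28, 40):
- Midpoint (point estimate): 34
- Margin of error: 6

The correct interpretation is the one stating confidence that the true parameter lies in the interval — option C.

C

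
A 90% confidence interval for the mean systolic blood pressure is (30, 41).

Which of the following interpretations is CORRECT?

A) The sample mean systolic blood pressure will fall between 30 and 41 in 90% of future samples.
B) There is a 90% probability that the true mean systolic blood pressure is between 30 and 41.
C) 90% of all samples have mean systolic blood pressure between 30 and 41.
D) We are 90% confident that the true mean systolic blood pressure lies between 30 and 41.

A confidence interval represents our confidence in the procedure, not a probability statement about the parameter.

Key concept: If we repeated this sampling process many times and computed a 90% CI each time, about 90% of those intervals would contain the true population parameter.

For this specific interval (30, 41):
- Midpoint (point estimate): 35.5
- Margin of error: 5.5

The correct interpretation is the one stating confidence that the true parameter lies in the interval — option D.

D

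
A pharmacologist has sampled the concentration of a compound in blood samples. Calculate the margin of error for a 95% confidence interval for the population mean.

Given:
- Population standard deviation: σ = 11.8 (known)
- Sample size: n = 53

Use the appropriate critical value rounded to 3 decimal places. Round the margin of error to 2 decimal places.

The population standard deviation σ is known, so use the z-interval margin of error formula.

For 95% confidence, z* = 1.96 (from standard normal table)

Margin of error formula for z-interval: E = z* × σ/√n

E = 1.96 × 11.8/√53
  = 1.96 × 1.620855
  = 3.1769

Rounded to 2 decimal places:

3.18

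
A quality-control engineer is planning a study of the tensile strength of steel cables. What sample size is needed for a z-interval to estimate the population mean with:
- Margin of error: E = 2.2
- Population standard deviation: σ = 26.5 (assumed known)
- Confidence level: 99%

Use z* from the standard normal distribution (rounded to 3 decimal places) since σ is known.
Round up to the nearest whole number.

Using z* since population σ is known (z-interval formula).

For 99% confidence, z* = 2.576 (from standard normal table)

Sample size formula for z-interval: n = (z*σ/E)²

n = (2.576 × 26.5 / 2.2)²
  = (31.029091)²
  = 962.8045

Round up to the nearest whole number: n = 963

963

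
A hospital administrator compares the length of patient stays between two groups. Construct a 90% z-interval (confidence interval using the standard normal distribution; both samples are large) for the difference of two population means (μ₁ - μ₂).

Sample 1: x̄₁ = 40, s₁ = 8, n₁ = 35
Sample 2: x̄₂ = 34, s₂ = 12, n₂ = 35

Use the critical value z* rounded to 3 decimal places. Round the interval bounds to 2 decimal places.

Both samples are large (n₁ = 35 ≥ 30, n₂ = 35 ≥ 30), so a z-interval for the difference of means applies.

Point estimate: x̄₁ - x̄₂ = 40 - 34 = 6

Standard error: SE = √(s₁²/n₁ + s₂²/n₂)
= √(8²/35 + 12²/35)
= √(1.828571 + 4.114286)
= 2.437798

For 90% confidence, z* = 1.645 (from standard normal table)
Margin of error: E = z* × SE = 1.645 × 2.437798 = 4.0102

Z-interval: (x̄₁ - x̄₂) ± E = 6 ± 4.0102 = (1.9898, 10.0102)

Rounded to 2 decimal places:

(1.99, 10.01)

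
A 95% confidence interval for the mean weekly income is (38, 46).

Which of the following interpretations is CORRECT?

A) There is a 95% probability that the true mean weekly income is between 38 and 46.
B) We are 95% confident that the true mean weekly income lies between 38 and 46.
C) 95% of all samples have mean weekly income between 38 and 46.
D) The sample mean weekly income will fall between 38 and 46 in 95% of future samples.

A confidence interval represents our confidence in the procedure, not a probability statement about the parameter.

Key concept: If we repeated this sampling process many times and computed a 95% CI each time, about 95% of those intervals would contain the true population parameter.

For this specific interval (38, 46):
- Midpoint (point estimate): 42
- Margin of error: 4

The correct interpretation is the one stating confidence that the true parameter lies in the interval — option B.

B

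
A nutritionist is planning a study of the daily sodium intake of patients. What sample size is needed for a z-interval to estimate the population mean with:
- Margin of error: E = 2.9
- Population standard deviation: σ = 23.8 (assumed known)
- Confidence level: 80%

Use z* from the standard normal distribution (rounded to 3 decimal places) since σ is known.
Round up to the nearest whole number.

Using z* since population σ is known (z-interval formula).

For 80% confidence, z* = 1.282 (from standard normal table)

Sample size formula for z-interval: n = (z*σ/E)²

n = (1.282 × 23.8 / 2.9)²
  = (10.521241)²
  = 110.6965

Round up to the nearest whole number: n = 111

111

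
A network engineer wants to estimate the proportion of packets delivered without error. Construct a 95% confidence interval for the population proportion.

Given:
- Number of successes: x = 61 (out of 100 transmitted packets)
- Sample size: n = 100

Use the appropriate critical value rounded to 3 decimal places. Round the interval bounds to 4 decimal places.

Sample proportion: p̂ = 61/100 = 0.610000

Check conditions for normal approximation:
  np̂ = 61 ≥ 10 ✓
  n(1-p̂) = 39 ≥ 10 ✓

The sample is large enough, so use a z-interval (normal approximation) for the proportion.

For 95% confidence, z* = 1.96 (from standard normal table)

Standard error: SE = √(p̂(1-p̂)/n) = √(0.610000×0.390000/100) = 0.04877499

Margin of error: E = z* × SE = 1.96 × 0.04877499 = 0.095599

Z-interval: p̂ ± E = 0.610000 ± 0.095599 = (0.514401, 0.705599)

Rounded to 4 decimal places:

(0.5144, 0.7056)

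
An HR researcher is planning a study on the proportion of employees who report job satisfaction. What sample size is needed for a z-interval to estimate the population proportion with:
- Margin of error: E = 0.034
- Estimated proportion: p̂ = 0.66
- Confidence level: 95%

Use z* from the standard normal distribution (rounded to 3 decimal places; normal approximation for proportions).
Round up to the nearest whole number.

Using z* for proportion z-interval (normal approximation).

For 95% confidence, z* = 1.96 (from standard normal table)

Sample size formula for proportion z-interval: n = z*²p̂(1-p̂)/E²

n = 1.96² × 0.66 × 0.34 / 0.034²
  = 3.8416 × 0.2244 / 0.001156
  = 745.7224

Round up to the nearest whole number: n = 746

746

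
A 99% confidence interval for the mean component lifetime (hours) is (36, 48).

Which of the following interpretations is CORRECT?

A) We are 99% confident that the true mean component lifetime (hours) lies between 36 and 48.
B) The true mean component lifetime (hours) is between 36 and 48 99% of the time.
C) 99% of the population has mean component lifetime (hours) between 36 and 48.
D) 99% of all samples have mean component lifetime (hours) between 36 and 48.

A confidence interval represents our confidence in the procedure, not a probability statement about the parameter.

Key concept: If we repeated this sampling process many times and computed a 99% CI each time, about 99% of those intervals would contain the true population parameter.

For this specific interval (36, 48):
- Midpoint (point estimate): 42
- Margin of error: 6

The correct interpretation is the one stating confidence that the true parameter lies in the interval — option A.

A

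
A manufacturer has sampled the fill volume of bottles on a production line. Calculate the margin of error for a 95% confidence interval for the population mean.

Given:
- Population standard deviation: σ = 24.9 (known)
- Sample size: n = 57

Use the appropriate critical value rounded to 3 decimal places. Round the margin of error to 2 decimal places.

The population standard deviation σ is known, so use the z-interval margin of error formula.

For 95% confidence, z* = 1.96 (from standard normal table)

Margin of error formula for z-interval: E = z* × σ/√n

E = 1.96 × 24.9/√57
  = 1.96 × 3.298086
  = 6.4642

Rounded to 2 decimal places:

6.46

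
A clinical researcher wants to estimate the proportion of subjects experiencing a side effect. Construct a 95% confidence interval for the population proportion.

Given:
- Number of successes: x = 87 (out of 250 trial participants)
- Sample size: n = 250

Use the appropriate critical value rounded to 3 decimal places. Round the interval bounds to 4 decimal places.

Sample proportion: p̂ = 87/250 = 0.348000

Check conditions for normal approximation:
  np̂ = 87 ≥ 10 ✓
  n(1-p̂) = 163 ≥ 10 ✓

The sample is large enough, so use a z-interval (normal approximation) for the proportion.

For 95% confidence, z* = 1.96 (from standard normal table)

Standard error: SE = √(p̂(1-p̂)/n) = √(0.348000×0.652000/250) = 0.03012613

Margin of error: E = z* × SE = 1.96 × 0.03012613 = 0.059047

Z-interval: p̂ ± E = 0.348000 ± 0.059047 = (0.288953, 0.407047)

Rounded to 4 decimal places:

(0.2890, 0.4070)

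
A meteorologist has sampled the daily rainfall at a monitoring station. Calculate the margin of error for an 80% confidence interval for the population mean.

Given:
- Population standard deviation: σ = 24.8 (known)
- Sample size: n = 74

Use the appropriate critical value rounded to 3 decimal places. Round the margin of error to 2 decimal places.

The population standard deviation σ is known, so use the z-interval margin of error formula.

For 80% confidence, z* = 1.282 (from standard normal table)

Margin of error formula for z-interval: E = z* × σ/√n

E = 1.282 × 24.8/√74
  = 1.282 × 2.882941
  = 3.6959

Rounded to 2 decimal places:

3.70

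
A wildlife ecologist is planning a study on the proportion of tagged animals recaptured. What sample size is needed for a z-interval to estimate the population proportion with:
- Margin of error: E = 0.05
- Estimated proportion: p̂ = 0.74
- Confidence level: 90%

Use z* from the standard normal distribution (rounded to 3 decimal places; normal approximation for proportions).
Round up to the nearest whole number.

Using z* for proportion z-interval (normal approximation).

For 90% confidence, z* = 1.645 (from standard normal table)

Sample size formula for proportion z-interval: n = z*²p̂(1-p̂)/E²

n = 1.645² × 0.74 × 0.26 / 0.05²
  = 2.706025 × 0.1924 / 0.0025
  = 208.2557

Round up to the nearest whole number: n = 209

209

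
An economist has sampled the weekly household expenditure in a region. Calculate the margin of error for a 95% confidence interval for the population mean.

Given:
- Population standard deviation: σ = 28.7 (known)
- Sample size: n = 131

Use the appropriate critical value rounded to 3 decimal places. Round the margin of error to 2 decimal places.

The population standard deviation σ is known, so use the z-interval margin of error formula.

For 95% confidence, z* = 1.96 (from standard normal table)

Margin of error formula for z-interval: E = z* × σ/√n

E = 1.96 × 28.7/√131
  = 1.96 × 2.507531
  = 4.9148

Rounded to 2 decimal places:

4.91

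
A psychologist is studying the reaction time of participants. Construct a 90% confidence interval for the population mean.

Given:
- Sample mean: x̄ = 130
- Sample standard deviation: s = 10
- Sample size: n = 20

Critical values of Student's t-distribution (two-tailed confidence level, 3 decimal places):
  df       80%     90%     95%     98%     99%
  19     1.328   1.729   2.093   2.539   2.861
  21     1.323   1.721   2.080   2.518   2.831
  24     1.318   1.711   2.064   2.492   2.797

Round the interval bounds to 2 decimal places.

The population standard deviation σ is unknown (only the sample standard deviation s is given), so use a t-interval with df = n - 1 = 20 - 1 = 19.

For 90% confidence with df = 19, t* = 1.729 (from t-table)

Standard error: SE = s/√n = 10/√20 = 2.236068

Margin of error: E = t* × SE = 1.729 × 2.236068 = 3.8662

T-interval: x̄ ± E = 130 ± 3.8662 = (126.1338, 133.8662)

Rounded to 2 decimal places:

(126.13, 133.87)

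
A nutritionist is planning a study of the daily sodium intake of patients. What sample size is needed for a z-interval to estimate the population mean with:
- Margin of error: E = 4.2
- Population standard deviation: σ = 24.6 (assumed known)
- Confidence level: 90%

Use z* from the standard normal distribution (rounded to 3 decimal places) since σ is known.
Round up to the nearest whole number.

Using z* since population σ is known (z-interval formula).

For 90% confidence, z* = 1.645 (from standard normal table)

Sample size formula for z-interval: n = (z*σ/E)²

n = (1.645 × 24.6 / 4.2)²
  = (9.635000)²
  = 92.8332

Round up to the nearest whole number: n = 93

93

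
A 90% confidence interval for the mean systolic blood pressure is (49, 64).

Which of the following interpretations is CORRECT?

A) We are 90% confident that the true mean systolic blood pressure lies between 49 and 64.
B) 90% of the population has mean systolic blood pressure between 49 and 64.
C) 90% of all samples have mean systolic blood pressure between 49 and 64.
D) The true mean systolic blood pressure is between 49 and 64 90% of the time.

A confidence interval represents our confidence in the procedure, not a probability statement about the parameter.

Key concept: If we repeated this sampling process many times and computed a 90% CI each time, about 90% of those intervals would contain the true population parameter.

For this specific interval (49, 64):
- Midpoint (point estimate): 56.5
- Margin of error: 7.5

The correct interpretation is the one stating confidence that the true parameter lies in the interval — option A.

A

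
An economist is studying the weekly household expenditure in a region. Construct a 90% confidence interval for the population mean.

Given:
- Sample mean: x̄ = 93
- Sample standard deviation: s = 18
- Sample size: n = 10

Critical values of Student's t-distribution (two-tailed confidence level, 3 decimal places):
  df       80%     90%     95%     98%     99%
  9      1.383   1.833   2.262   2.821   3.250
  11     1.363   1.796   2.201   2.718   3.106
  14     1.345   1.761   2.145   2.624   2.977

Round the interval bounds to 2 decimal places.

The population standard deviation σ is unknown (only the sample standard deviation s is given), so use a t-interval with df = n - 1 = 10 - 1 = 9.

For 90% confidence with df = 9, t* = 1.833 (from t-table)

Standard error: SE = s/√n = 18/√10 = 5.692100

Margin of error: E = t* × SE = 1.833 × 5.692100 = 10.4336

T-interval: x̄ ± E = 93 ± 10.4336 = (82.5664, 103.4336)

Rounded to 2 decimal places:

(82.57, 103.43)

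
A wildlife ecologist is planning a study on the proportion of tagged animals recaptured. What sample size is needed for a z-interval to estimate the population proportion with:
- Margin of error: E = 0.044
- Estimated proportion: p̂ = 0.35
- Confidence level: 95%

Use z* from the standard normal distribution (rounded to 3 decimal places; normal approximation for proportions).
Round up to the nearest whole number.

Using z* for proportion z-interval (normal approximation).

For 95% confidence, z* = 1.96 (from standard normal table)

Sample size formula for proportion z-interval: n = z*²p̂(1-p̂)/E²

n = 1.96² × 0.35 × 0.65 / 0.044²
  = 3.8416 × 0.2275 / 0.001936
  = 451.4277

Round up to the nearest whole number: n = 452

452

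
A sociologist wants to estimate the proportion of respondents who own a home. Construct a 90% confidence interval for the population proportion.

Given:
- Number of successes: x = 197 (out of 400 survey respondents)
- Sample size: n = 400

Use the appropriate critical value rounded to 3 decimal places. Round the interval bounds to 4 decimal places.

Sample proportion: p̂ = 197/400 = 0.492500

Check conditions for normal approximation:
  np̂ = 197 ≥ 10 ✓
  n(1-p̂) = 203 ≥ 10 ✓

The sample is large enough, so use a z-interval (normal approximation) for the proportion.

For 90% confidence, z* = 1.645 (from standard normal table)

Standard error: SE = √(p̂(1-p̂)/n) = √(0.492500×0.507500/400) = 0.02499719

Margin of error: E = z* × SE = 1.645 × 0.02499719 = 0.041120

Z-interval: p̂ ± E = 0.492500 ± 0.041120 = (0.451380, 0.533620)

Rounded to 4 decimal places:

(0.4514, 0.5336)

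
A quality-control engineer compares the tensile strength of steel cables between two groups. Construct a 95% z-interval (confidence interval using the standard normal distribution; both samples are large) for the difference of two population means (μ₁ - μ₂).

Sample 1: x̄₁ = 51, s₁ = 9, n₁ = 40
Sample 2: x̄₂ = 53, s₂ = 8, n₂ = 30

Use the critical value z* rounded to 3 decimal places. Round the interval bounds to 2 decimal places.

Both samples are large (n₁ = 40 ≥ 30, n₂ = 30 ≥ 30), so a z-interval for the difference of means applies.

Point estimate: x̄₁ - x̄₂ = 51 - 53 = -2

Standard error: SE = √(s₁²/n₁ + s₂²/n₂)
= √(9²/40 + 8²/30)
= √(2.025000 + 2.133333)
= 2.039199

For 95% confidence, z* = 1.96 (from standard normal table)
Margin of error: E = z* × SE = 1.96 × 2.039199 = 3.9968

Z-interval: (x̄₁ - x̄₂) ± E = -2 ± 3.9968 = (-5.9968, 1.9968)

Rounded to 2 decimal places:

(-6.00, 2.00)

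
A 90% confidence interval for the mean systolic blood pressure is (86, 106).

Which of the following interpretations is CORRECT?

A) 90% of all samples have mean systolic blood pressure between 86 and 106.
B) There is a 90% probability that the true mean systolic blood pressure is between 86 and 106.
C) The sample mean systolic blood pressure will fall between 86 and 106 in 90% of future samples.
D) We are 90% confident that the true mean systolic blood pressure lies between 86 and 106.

A confidence interval represents our confidence in the procedure, not a probability statement about the parameter.

Key concept: If we repeated this sampling process many times and computed a 90% CI each time, about 90% of those intervals would contain the true population parameter.

For this specific interval (86, 106):
- Midpoint (point estimate): 96
- Margin of error: 10

The correct interpretation is the one stating confidence that the true parameter lies in the interval — option D.

D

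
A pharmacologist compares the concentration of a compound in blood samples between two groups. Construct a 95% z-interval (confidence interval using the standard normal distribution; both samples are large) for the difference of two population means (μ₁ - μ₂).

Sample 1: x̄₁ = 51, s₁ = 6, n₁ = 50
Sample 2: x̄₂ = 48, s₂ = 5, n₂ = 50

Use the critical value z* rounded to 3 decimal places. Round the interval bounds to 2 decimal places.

Both samples are large (n₁ = 50 ≥ 30, n₂ = 50 ≥ 30), so a z-interval for the difference of means applies.

Point estimate: x̄₁ - x̄₂ = 51 - 48 = 3

Standard error: SE = √(s₁²/n₁ + s₂²/n₂)
= √(6²/50 + 5²/50)
= √(0.720000 + 0.500000)
= 1.104536

For 95% confidence, z* = 1.96 (from standard normal table)
Margin of error: E = z* × SE = 1.96 × 1.104536 = 2.1649

Z-interval: (x̄₁ - x̄₂) ± E = 3 ± 2.1649 = (0.8351, 5.1649)

Rounded to 2 decimal places:

(0.84, 5.16)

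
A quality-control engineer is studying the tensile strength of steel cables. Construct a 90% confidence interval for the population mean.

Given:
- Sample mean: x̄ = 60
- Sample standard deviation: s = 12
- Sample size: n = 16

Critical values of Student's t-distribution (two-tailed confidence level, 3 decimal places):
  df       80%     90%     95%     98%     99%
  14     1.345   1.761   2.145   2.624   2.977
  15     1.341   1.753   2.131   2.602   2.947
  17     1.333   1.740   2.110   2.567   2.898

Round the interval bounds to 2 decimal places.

The population standard deviation σ is unknown (only the sample standard deviation s is given), so use a t-interval with df = n - 1 = 16 - 1 = 15.

For 90% confidence with df = 15, t* = 1.753 (from t-table)

Standard error: SE = s/√n = 12/√16 = 3.000000

Margin of error: E = t* × SE = 1.753 × 3.000000 = 5.2590

T-interval: x̄ ± E = 60 ± 5.2590 = (54.7410, 65.2590)

Rounded to 2 decimal places:

(54.74, 65.26)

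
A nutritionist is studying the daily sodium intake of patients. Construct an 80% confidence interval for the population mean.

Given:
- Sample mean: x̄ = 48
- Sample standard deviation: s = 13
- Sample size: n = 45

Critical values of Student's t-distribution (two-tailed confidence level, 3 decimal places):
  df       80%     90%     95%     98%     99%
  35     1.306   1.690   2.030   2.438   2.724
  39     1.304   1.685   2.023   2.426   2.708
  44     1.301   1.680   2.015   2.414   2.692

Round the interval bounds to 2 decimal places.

The population standard deviation σ is unknown (only the sample standard deviation s is given), so use a t-interval with df = n - 1 = 45 - 1 = 44.

For 80% confidence with df = 44, t* = 1.301 (from t-table)

Standard error: SE = s/√n = 13/√45 = 1.937926

Margin of error: E = t* × SE = 1.301 × 1.937926 = 2.5212

T-interval: x̄ ± E = 48 ± 2.5212 = (45.4788, 50.5212)

Rounded to 2 decimal places:

(45.48, 50.52)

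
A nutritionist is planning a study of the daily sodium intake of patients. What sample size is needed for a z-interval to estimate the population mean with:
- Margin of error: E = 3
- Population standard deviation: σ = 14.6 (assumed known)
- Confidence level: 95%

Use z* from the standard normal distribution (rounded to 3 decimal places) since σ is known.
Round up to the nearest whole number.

Using z* since population σ is known (z-interval formula).

For 95% confidence, z* = 1.96 (from standard normal table)

Sample size formula for z-interval: n = (z*σ/E)²

n = (1.96 × 14.6 / 3)²
  = (9.538667)²
  = 90.9862

Round up to the nearest whole number: n = 91

91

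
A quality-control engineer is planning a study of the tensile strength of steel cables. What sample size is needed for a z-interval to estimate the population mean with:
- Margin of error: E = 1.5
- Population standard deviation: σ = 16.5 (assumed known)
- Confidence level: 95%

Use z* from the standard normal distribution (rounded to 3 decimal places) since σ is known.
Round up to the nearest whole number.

Using z* since population σ is known (z-interval formula).

For 95% confidence, z* = 1.96 (from standard normal table)

Sample size formula for z-interval: n = (z*σ/E)²

n = (1.96 × 16.5 / 1.5)²
  = (21.560000)²
  = 464.8336

Round up to the nearest whole number: n = 465

465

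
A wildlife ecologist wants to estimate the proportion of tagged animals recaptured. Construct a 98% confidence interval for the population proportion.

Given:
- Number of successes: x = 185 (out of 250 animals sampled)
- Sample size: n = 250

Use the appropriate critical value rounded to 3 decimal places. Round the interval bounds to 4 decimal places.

Sample proportion: p̂ = 185/250 = 0.740000

Check conditions for normal approximation:
  np̂ = 185 ≥ 10 ✓
  n(1-p̂) = 65 ≥ 10 ✓

The sample is large enough, so use a z-interval (normal approximation) for the proportion.

For 98% confidence, z* = 2.326 (from standard normal table)

Standard error: SE = √(p̂(1-p̂)/n) = √(0.740000×0.260000/250) = 0.02774167

Margin of error: E = z* × SE = 2.326 × 0.02774167 = 0.064527

Z-interval: p̂ ± E = 0.740000 ± 0.064527 = (0.675473, 0.804527)

Rounded to 4 decimal places:

(0.6755, 0.8045)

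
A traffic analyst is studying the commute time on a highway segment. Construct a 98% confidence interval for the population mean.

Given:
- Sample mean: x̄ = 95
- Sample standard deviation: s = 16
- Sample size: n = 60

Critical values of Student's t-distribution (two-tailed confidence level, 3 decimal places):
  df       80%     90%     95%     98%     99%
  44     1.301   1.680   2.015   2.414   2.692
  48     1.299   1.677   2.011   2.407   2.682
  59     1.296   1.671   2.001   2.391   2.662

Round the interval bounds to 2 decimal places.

The population standard deviation σ is unknown (only the sample standard deviation s is given), so use a t-interval with df = n - 1 = 60 - 1 = 59.

For 98% confidence with df = 59, t* = 2.391 (from t-table)

Standard error: SE = s/√n = 16/√60 = 2.065591

Margin of error: E = t* × SE = 2.391 × 2.065591 = 4.9388

T-interval: x̄ ± E = 95 ± 4.9388 = (90.0612, 99.9388)

Rounded to 2 decimal places:

(90.06, 99.94)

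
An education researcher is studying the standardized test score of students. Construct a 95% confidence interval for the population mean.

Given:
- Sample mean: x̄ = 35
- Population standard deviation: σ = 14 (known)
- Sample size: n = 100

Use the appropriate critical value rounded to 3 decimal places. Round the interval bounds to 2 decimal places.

The population standard deviation σ is known, so use a z-interval (standard normal critical value).

For 95% confidence, z* = 1.96 (from standard normal table)

Standard error: SE = σ/√n = 14/√100 = 1.400000

Margin of error: E = z* × SE = 1.96 × 1.400000 = 2.7440

Z-interval: x̄ ± E = 35 ± 2.7440 = (32.2560, 37.7440)

Rounded to 2 decimal places:

(32.26, 37.74)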